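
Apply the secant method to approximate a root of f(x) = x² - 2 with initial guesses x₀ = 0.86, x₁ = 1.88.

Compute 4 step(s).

f(x) = x² - 2
x₀ = 0.86, x₁ = 1.88

Secant formula: x_{n+1} = x_n - f(x_n)(x_n - x_{n-1})/(f(x_n) - f(x_{n-1}))

Iteration 1:
  f(0.860000) = -1.260400
  f(1.880000) = 1.534400
  x_2 = 1.880000 - 1.534400×(1.880000 - 0.860000)/(1.534400 - (-1.260400))
       = 1.320000
Iteration 2:
  f(1.880000) = 1.534400
  f(1.320000) = -0.257600
  x_3 = 1.320000 - (-0.257600)×(1.320000 - 1.880000)/(-0.257600 - 1.534400)
       = 1.400500
Iteration 3:
  f(1.320000) = -0.257600
  f(1.400500) = -0.038600
  x_4 = 1.400500 - (-0.038600)×(1.400500 - 1.320000)/(-0.038600 - (-0.257600))
       = 1.414688
Iteration 4:
  f(1.400500) = -0.038600
  f(1.414688) = 0.001343
  x_5 = 1.414688 - 0.001343×(1.414688 - 1.400500)/(0.001343 - (-0.038600))
       = 1.414211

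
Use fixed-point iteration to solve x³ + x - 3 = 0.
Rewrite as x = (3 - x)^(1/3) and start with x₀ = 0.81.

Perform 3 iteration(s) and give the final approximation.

Equation: x³ + x - 3 = 0
Fixed-point form: x = (3 - x)^(1/3)
x₀ = 0.81

x_1 = g(0.810000) = 1.298618
x_2 = g(1.298618) = 1.193807
x_3 = g(1.193807) = 1.217834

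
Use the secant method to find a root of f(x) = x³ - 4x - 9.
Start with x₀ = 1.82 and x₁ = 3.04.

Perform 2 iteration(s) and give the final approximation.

f(x) = x³ - 4x - 9
x₀ = 1.82, x₁ = 3.04

Secant formula: x_{n+1} = x_n - f(x_n)(x_n - x_{n-1})/(f(x_n) - f(x_{n-1}))

Iteration 1:
  f(1.820000) = -10.251432
  f(3.040000) = 6.934464
  x_2 = 3.040000 - 6.934464×(3.040000 - 1.820000)/(6.934464 - (-10.251432))
       = 2.547733
Iteration 2:
  f(3.040000) = 6.934464
  f(2.547733) = -2.653738
  x_3 = 2.547733 - (-2.653738)×(2.547733 - 3.040000)/(-2.653738 - 6.934464)
       = 2.683978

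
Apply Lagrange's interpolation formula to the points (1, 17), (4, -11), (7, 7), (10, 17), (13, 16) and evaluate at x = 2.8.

Lagrange interpolation formula:
P(x) = Σ yᵢ × Lᵢ(x)
where Lᵢ(x) = Π_{j≠i} (x - xⱼ)/(xᵢ - xⱼ)

L_0(2.8) = (2.8 - 4)/(1 - 4) × (2.8 - 7)/(1 - 7) × (2.8 - 10)/(1 - 10) × (2.8 - 13)/(1 - 13) = 0.190400
L_1(2.8) = (2.8 - 1)/(4 - 1) × (2.8 - 7)/(4 - 7) × (2.8 - 10)/(4 - 10) × (2.8 - 13)/(4 - 13) = 1.142400
L_2(2.8) = (2.8 - 1)/(7 - 1) × (2.8 - 4)/(7 - 4) × (2.8 - 10)/(7 - 10) × (2.8 - 13)/(7 - 13) = -0.489600
L_3(2.8) = (2.8 - 1)/(10 - 1) × (2.8 - 4)/(10 - 4) × (2.8 - 7)/(10 - 7) × (2.8 - 13)/(10 - 13) = 0.190400
L_4(2.8) = (2.8 - 1)/(13 - 1) × (2.8 - 4)/(13 - 4) × (2.8 - 7)/(13 - 7) × (2.8 - 10)/(13 - 10) = -0.033600

P(2.8) = 17×L_0(2.8) + (-11)×L_1(2.8) + 7×L_2(2.8) + 17×L_3(2.8) + 16×L_4(2.8)
P(2.8) = -10.057600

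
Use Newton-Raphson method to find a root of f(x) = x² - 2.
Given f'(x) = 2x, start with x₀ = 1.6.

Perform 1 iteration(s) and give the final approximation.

f(x) = x² - 2
f'(x) = 2x
x₀ = 1.6

Newton-Raphson formula: x_{n+1} = x_n - f(x_n)/f'(x_n)

Iteration 1:
  f(1.600000) = 0.560000
  f'(1.600000) = 3.200000
  x_1 = 1.600000 - 0.560000/3.200000 = 1.425000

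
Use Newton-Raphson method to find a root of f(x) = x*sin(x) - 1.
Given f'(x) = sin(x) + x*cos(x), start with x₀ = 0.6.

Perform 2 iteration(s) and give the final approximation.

f(x) = x*sin(x) - 1
f'(x) = sin(x) + x*cos(x)
x₀ = 0.6

Newton-Raphson formula: x_{n+1} = x_n - f(x_n)/f'(x_n)

Iteration 1:
  f(0.600000) = -0.661215
  f'(0.600000) = 1.059844
  x_1 = 0.600000 - (-0.661215)/1.059844 = 1.223879
Iteration 2:
  f(1.223879) = 0.150967
  f'(1.223879) = 1.356545
  x_2 = 1.223879 - 0.150967/1.356545 = 1.112591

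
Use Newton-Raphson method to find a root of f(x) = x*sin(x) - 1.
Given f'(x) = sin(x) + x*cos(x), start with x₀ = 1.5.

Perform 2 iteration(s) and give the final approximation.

f(x) = x*sin(x) - 1
f'(x) = sin(x) + x*cos(x)
x₀ = 1.5

Newton-Raphson formula: x_{n+1} = x_n - f(x_n)/f'(x_n)

Iteration 1:
  f(1.500000) = 0.496242
  f'(1.500000) = 1.103601
  x_1 = 1.500000 - 0.496242/1.103601 = 1.050342
Iteration 2:
  f(1.050342) = -0.088730
  f'(1.050342) = 1.389902
  x_2 = 1.050342 - (-0.088730)/1.389902 = 1.114181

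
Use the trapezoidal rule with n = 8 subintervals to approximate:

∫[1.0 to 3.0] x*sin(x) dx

f(x) = x*sin(x)
a = 1.0, b = 3.0, n = 8
h = (b - a)/n = 0.250000

Trapezoidal rule: (h/2)[f(x₀) + 2f(x₁) + 2f(x₂) + ... + f(xₙ)]

x_0 = 1.0000, f(x_0) = 0.841471, coefficient = 1
x_1 = 1.2500, f(x_1) = 1.186231, coefficient = 2
x_2 = 1.5000, f(x_2) = 1.496242, coefficient = 2
x_3 = 1.7500, f(x_3) = 1.721975, coefficient = 2
x_4 = 2.0000, f(x_4) = 1.818595, coefficient = 2
x_5 = 2.2500, f(x_5) = 1.750665, coefficient = 2
x_6 = 2.5000, f(x_6) = 1.496180, coefficient = 2
x_7 = 2.7500, f(x_7) = 1.049568, coefficient = 2
x_8 = 3.0000, f(x_8) = 0.423360, coefficient = 1

I ≈ (0.250000/2) × 22.303744 = 2.787968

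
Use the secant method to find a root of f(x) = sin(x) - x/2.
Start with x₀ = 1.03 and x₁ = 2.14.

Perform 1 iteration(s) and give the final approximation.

f(x) = sin(x) - x/2
x₀ = 1.03, x₁ = 2.14

Secant formula: x_{n+1} = x_n - f(x_n)(x_n - x_{n-1})/(f(x_n) - f(x_{n-1}))

Iteration 1:
  f(1.030000) = 0.342299
  f(2.140000) = -0.227670
  x_2 = 2.140000 - (-0.227670)×(2.140000 - 1.030000)/(-0.227670 - 0.342299)
       = 1.696619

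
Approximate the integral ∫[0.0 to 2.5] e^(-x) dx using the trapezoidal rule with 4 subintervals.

f(x) = e^(-x)
a = 0.0, b = 2.5, n = 4
h = (b - a)/n = 0.625000

Trapezoidal rule: (h/2)[f(x₀) + 2f(x₁) + 2f(x₂) + ... + f(xₙ)]

x_0 = 0.0000, f(x_0) = 1.000000, coefficient = 1
x_1 = 0.6250, f(x_1) = 0.535261, coefficient = 2
x_2 = 1.2500, f(x_2) = 0.286505, coefficient = 2
x_3 = 1.8750, f(x_3) = 0.153355, coefficient = 2
x_4 = 2.5000, f(x_4) = 0.082085, coefficient = 1

I ≈ (0.625000/2) × 3.032327 = 0.947602
Exact value: 0.917915
Error: 0.029687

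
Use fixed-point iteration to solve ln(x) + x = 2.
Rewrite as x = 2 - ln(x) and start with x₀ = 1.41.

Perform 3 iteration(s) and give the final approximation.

Equation: ln(x) + x = 2
Fixed-point form: x = 2 - ln(x)
x₀ = 1.41

x_1 = g(1.410000) = 1.656410
x_2 = g(1.656410) = 1.495347
x_3 = g(1.495347) = 1.597642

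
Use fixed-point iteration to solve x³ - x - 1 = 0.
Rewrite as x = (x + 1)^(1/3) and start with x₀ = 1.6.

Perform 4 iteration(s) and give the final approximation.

Equation: x³ - x - 1 = 0
Fixed-point form: x = (x + 1)^(1/3)
x₀ = 1.6

x_1 = g(1.600000) = 1.375069
x_2 = g(1.375069) = 1.334214
x_3 = g(1.334214) = 1.326519
x_4 = g(1.326519) = 1.325060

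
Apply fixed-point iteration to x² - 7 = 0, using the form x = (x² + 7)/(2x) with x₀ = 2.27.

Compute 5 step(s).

Equation: x² - 7 = 0
Fixed-point form: x = (x² + 7)/(2x)
x₀ = 2.27

x_1 = g(2.270000) = 2.676850
x_2 = g(2.676850) = 2.645932
x_3 = g(2.645932) = 2.645751
x_4 = g(2.645751) = 2.645751
x_5 = g(2.645751) = 2.645751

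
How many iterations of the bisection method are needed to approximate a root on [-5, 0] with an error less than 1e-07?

We need (b-a)/2^n ≤ 1e-07
(0 - (-5))/2^n ≤ 1e-07
5/2^n ≤ 1e-07
2^n ≥ 50000000
n ≥ log₂(50000000) = 25.58
n ≥ 26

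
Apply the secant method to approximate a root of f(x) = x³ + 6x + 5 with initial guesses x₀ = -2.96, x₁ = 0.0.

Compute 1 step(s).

f(x) = x³ + 6x + 5
x₀ = -2.96, x₁ = 0.0

Secant formula: x_{n+1} = x_n - f(x_n)(x_n - x_{n-1})/(f(x_n) - f(x_{n-1}))

Iteration 1:
  f(-2.960000) = -38.694336
  f(0.000000) = 5.000000
  x_2 = 0.000000 - 5.000000×(0.000000 - (-2.960000))/(5.000000 - (-38.694336))
       = -0.338717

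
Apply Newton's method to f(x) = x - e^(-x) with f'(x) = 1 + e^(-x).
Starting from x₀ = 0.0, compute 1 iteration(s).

f(x) = x - e^(-x)
f'(x) = 1 + e^(-x)
x₀ = 0.0

Newton-Raphson formula: x_{n+1} = x_n - f(x_n)/f'(x_n)

Iteration 1:
  f(0.000000) = -1.000000
  f'(0.000000) = 2.000000
  x_1 = 0.000000 - (-1.000000)/2.000000 = 0.500000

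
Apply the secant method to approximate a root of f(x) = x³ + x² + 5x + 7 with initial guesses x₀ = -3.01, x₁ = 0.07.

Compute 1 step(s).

f(x) = x³ + x² + 5x + 7
x₀ = -3.01, x₁ = 0.07

Secant formula: x_{n+1} = x_n - f(x_n)(x_n - x_{n-1})/(f(x_n) - f(x_{n-1}))

Iteration 1:
  f(-3.010000) = -26.260801
  f(0.070000) = 7.355243
  x_2 = 0.070000 - 7.355243×(0.070000 - (-3.010000))/(7.355243 - (-26.260801))
       = -0.603909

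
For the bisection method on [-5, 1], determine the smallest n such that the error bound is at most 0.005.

We need (b-a)/2^n ≤ 0.005
(1 - (-5))/2^n ≤ 0.005
6/2^n ≤ 0.005
2^n ≥ 1200
n ≥ log₂(1200) = 10.23
n ≥ 11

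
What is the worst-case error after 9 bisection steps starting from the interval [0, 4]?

Bisection error bound: |error| ≤ (b-a)/2^n
|error| ≤ (4 - 0)/2^9 = 4/2^9
|error| ≤ 0.0078125000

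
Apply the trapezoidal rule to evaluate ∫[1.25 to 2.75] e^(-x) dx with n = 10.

f(x) = e^(-x)
a = 1.25, b = 2.75, n = 10
h = (b - a)/n = 0.150000

Trapezoidal rule: (h/2)[f(x₀) + 2f(x₁) + 2f(x₂) + ... + f(xₙ)]

x_0 = 1.2500, f(x_0) = 0.286505, coefficient = 1
x_1 = 1.4000, f(x_1) = 0.246597, coefficient = 2
x_2 = 1.5500, f(x_2) = 0.212248, coefficient = 2
x_3 = 1.7000, f(x_3) = 0.182684, coefficient = 2
x_4 = 1.8500, f(x_4) = 0.157237, coefficient = 2
x_5 = 2.0000, f(x_5) = 0.135335, coefficient = 2
x_6 = 2.1500, f(x_6) = 0.116484, coefficient = 2
x_7 = 2.3000, f(x_7) = 0.100259, coefficient = 2
x_8 = 2.4500, f(x_8) = 0.086294, coefficient = 2
x_9 = 2.6000, f(x_9) = 0.074274, coefficient = 2
x_10 = 2.7500, f(x_10) = 0.063928, coefficient = 1

I ≈ (0.150000/2) × 2.973255 = 0.222994
Exact value: 0.222577
Error: 0.000417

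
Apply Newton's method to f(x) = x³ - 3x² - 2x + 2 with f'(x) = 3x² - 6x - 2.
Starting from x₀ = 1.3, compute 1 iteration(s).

f(x) = x³ - 3x² - 2x + 2
f'(x) = 3x² - 6x - 2
x₀ = 1.3

Newton-Raphson formula: x_{n+1} = x_n - f(x_n)/f'(x_n)

Iteration 1:
  f(1.300000) = -3.473000
  f'(1.300000) = -4.730000
  x_1 = 1.300000 - (-3.473000)/(-4.730000) = 0.565751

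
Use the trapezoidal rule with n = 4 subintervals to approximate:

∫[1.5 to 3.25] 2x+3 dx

f(x) = 2x+3
a = 1.5, b = 3.25, n = 4
h = (b - a)/n = 0.437500

Trapezoidal rule: (h/2)[f(x₀) + 2f(x₁) + 2f(x₂) + ... + f(xₙ)]

x_0 = 1.5000, f(x_0) = 6.000000, coefficient = 1
x_1 = 1.9375, f(x_1) = 6.875000, coefficient = 2
x_2 = 2.3750, f(x_2) = 7.750000, coefficient = 2
x_3 = 2.8125, f(x_3) = 8.625000, coefficient = 2
x_4 = 3.2500, f(x_4) = 9.500000, coefficient = 1

I ≈ (0.437500/2) × 62.000000 = 13.562500
Exact value: 13.562500
Error: 0.000000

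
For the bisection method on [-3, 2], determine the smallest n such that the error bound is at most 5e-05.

We need (b-a)/2^n ≤ 5e-05
(2 - (-3))/2^n ≤ 5e-05
5/2^n ≤ 5e-05
2^n ≥ 100000
n ≥ log₂(100000) = 16.61
n ≥ 17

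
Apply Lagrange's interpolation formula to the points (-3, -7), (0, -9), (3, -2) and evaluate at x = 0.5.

Lagrange interpolation formula:
P(x) = Σ yᵢ × Lᵢ(x)
where Lᵢ(x) = Π_{j≠i} (x - xⱼ)/(xᵢ - xⱼ)

L_0(0.5) = (0.5 - 0)/(-3 - 0) × (0.5 - 3)/(-3 - 3) = -0.069444
L_1(0.5) = (0.5 - (-3))/(0 - (-3)) × (0.5 - 3)/(0 - 3) = 0.972222
L_2(0.5) = (0.5 - (-3))/(3 - (-3)) × (0.5 - 0)/(3 - 0) = 0.097222

P(0.5) = (-7)×L_0(0.5) + (-9)×L_1(0.5) + (-2)×L_2(0.5)
P(0.5) = -8.458333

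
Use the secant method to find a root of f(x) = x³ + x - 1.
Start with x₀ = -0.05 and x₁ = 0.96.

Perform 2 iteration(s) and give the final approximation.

f(x) = x³ + x - 1
x₀ = -0.05, x₁ = 0.96

Secant formula: x_{n+1} = x_n - f(x_n)(x_n - x_{n-1})/(f(x_n) - f(x_{n-1}))

Iteration 1:
  f(-0.050000) = -1.050125
  f(0.960000) = 0.844736
  x_2 = 0.960000 - 0.844736×(0.960000 - (-0.050000))/(0.844736 - (-1.050125))
       = 0.509738
Iteration 2:
  f(0.960000) = 0.844736
  f(0.509738) = -0.357815
  x_3 = 0.509738 - (-0.357815)×(0.509738 - 0.960000)/(-0.357815 - 0.844736)
       = 0.643712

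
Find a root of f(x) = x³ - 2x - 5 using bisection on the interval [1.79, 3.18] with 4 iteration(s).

f(x) = x³ - 2x - 5
Initial interval: [1.79, 3.18]

Iteration 1:
  c_1 = (1.790000 + 3.180000)/2 = 2.485000
  f(c_1) = f(2.485000) = 5.375434
  f(a) × f(c) < 0, new interval: [1.790000, 2.485000]
Iteration 2:
  c_2 = (1.790000 + 2.485000)/2 = 2.137500
  f(c_2) = f(2.137500) = 0.491037
  f(a) × f(c) < 0, new interval: [1.790000, 2.137500]
Iteration 3:
  c_3 = (1.790000 + 2.137500)/2 = 1.963750
  f(c_3) = f(1.963750) = -1.354663
  f(a) × f(c) ≥ 0, new interval: [1.963750, 2.137500]
Iteration 4:
  c_4 = (1.963750 + 2.137500)/2 = 2.050625
  f(c_4) = f(2.050625) = -0.478243
  f(a) × f(c) ≥ 0, new interval: [2.050625, 2.137500]

After 4 iteration(s), the approximation is c_4 = 2.050625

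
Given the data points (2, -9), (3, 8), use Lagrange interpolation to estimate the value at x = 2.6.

Lagrange interpolation formula:
P(x) = Σ yᵢ × Lᵢ(x)
where Lᵢ(x) = Π_{j≠i} (x - xⱼ)/(xᵢ - xⱼ)

L_0(2.6) = (2.6 - 3)/(2 - 3) = 0.400000
L_1(2.6) = (2.6 - 2)/(3 - 2) = 0.600000

P(2.6) = (-9)×L_0(2.6) + 8×L_1(2.6)
P(2.6) = 1.200000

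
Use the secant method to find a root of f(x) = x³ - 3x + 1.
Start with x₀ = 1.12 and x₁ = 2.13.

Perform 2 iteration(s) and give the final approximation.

f(x) = x³ - 3x + 1
x₀ = 1.12, x₁ = 2.13

Secant formula: x_{n+1} = x_n - f(x_n)(x_n - x_{n-1})/(f(x_n) - f(x_{n-1}))

Iteration 1:
  f(1.120000) = -0.955072
  f(2.130000) = 4.273597
  x_2 = 2.130000 - 4.273597×(2.130000 - 1.120000)/(4.273597 - (-0.955072))
       = 1.304487
Iteration 2:
  f(2.130000) = 4.273597
  f(1.304487) = -0.693633
  x_3 = 1.304487 - (-0.693633)×(1.304487 - 2.130000)/(-0.693633 - 4.273597)
       = 1.419763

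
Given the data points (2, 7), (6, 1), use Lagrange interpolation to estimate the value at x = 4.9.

Lagrange interpolation formula:
P(x) = Σ yᵢ × Lᵢ(x)
where Lᵢ(x) = Π_{j≠i} (x - xⱼ)/(xᵢ - xⱼ)

L_0(4.9) = (4.9 - 6)/(2 - 6) = 0.275000
L_1(4.9) = (4.9 - 2)/(6 - 2) = 0.725000

P(4.9) = 7×L_0(4.9) + 1×L_1(4.9)
P(4.9) = 2.650000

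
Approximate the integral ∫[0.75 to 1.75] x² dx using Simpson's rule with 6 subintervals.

f(x) = x²
a = 0.75, b = 1.75, n = 6
h = (b - a)/n = 0.166667

Simpson's rule: (h/3)[f(x₀) + 4f(x₁) + 2f(x₂) + ... + f(xₙ)]

x_0 = 0.7500, f(x_0) = 0.562500, coefficient = 1
x_1 = 0.9167, f(x_1) = 0.840278, coefficient = 4
x_2 = 1.0833, f(x_2) = 1.173611, coefficient = 2
x_3 = 1.2500, f(x_3) = 1.562500, coefficient = 4
x_4 = 1.4167, f(x_4) = 2.006944, coefficient = 2
x_5 = 1.5833, f(x_5) = 2.506944, coefficient = 4
x_6 = 1.7500, f(x_6) = 3.062500, coefficient = 1

I ≈ (0.166667/3) × 29.625000 = 1.645833
Exact value: 1.645833
Error: 0.000000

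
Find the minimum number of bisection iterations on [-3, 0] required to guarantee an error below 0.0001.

We need (b-a)/2^n ≤ 0.0001
(0 - (-3))/2^n ≤ 0.0001
3/2^n ≤ 0.0001
2^n ≥ 30000
n ≥ log₂(30000) = 14.87
n ≥ 15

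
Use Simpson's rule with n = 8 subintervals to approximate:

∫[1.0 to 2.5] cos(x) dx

f(x) = cos(x)
a = 1.0, b = 2.5, n = 8
h = (b - a)/n = 0.187500

Simpson's rule: (h/3)[f(x₀) + 4f(x₁) + 2f(x₂) + ... + f(xₙ)]

x_0 = 1.0000, f(x_0) = 0.540302, coefficient = 1
x_1 = 1.1875, f(x_1) = 0.373980, coefficient = 4
x_2 = 1.3750, f(x_2) = 0.194548, coefficient = 2
x_3 = 1.5625, f(x_3) = 0.008296, coefficient = 4
x_4 = 1.7500, f(x_4) = -0.178246, coefficient = 2
x_5 = 1.9375, f(x_5) = -0.358540, coefficient = 4
x_6 = 2.1250, f(x_6) = -0.526266, coefficient = 2
x_7 = 2.3125, f(x_7) = -0.675545, coefficient = 4
x_8 = 2.5000, f(x_8) = -0.801144, coefficient = 1

I ≈ (0.187500/3) × -3.888008 = -0.243001
Exact value: -0.242999
Error: 0.000002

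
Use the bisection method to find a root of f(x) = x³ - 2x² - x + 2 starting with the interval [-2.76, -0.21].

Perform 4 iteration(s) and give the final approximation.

f(x) = x³ - 2x² - x + 2
Initial interval: [-2.76, -0.21]

Iteration 1:
  c_1 = (-2.760000 + (-0.210000))/2 = -1.485000
  f(c_1) = f(-1.485000) = -4.200209
  f(a) × f(c) ≥ 0, new interval: [-1.485000, -0.210000]
Iteration 2:
  c_2 = (-1.485000 + (-0.210000))/2 = -0.847500
  f(c_2) = f(-0.847500) = 0.802265
  f(a) × f(c) < 0, new interval: [-1.485000, -0.847500]
Iteration 3:
  c_3 = (-1.485000 + (-0.847500))/2 = -1.166250
  f(c_3) = f(-1.166250) = -1.140290
  f(a) × f(c) ≥ 0, new interval: [-1.166250, -0.847500]
Iteration 4:
  c_4 = (-1.166250 + (-0.847500))/2 = -1.006875
  f(c_4) = f(-1.006875) = -0.041487
  f(a) × f(c) ≥ 0, new interval: [-1.006875, -0.847500]

After 4 iteration(s), the approximation is c_4 = -1.006875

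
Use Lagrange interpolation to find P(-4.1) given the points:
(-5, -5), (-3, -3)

Lagrange interpolation formula:
P(x) = Σ yᵢ × Lᵢ(x)
where Lᵢ(x) = Π_{j≠i} (x - xⱼ)/(xᵢ - xⱼ)

L_0(-4.1) = (-4.1 - (-3))/(-5 - (-3)) = 0.550000
L_1(-4.1) = (-4.1 - (-5))/(-3 - (-5)) = 0.450000

P(-4.1) = (-5)×L_0(-4.1) + (-3)×L_1(-4.1)
P(-4.1) = -4.100000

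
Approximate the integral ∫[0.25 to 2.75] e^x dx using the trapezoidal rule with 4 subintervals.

f(x) = e^x
a = 0.25, b = 2.75, n = 4
h = (b - a)/n = 0.625000

Trapezoidal rule: (h/2)[f(x₀) + 2f(x₁) + 2f(x₂) + ... + f(xₙ)]

x_0 = 0.2500, f(x_0) = 1.284025, coefficient = 1
x_1 = 0.8750, f(x_1) = 2.398875, coefficient = 2
x_2 = 1.5000, f(x_2) = 4.481689, coefficient = 2
x_3 = 2.1250, f(x_3) = 8.372897, coefficient = 2
x_4 = 2.7500, f(x_4) = 15.642632, coefficient = 1

I ≈ (0.625000/2) × 47.433581 = 14.822994
Exact value: 14.358606
Error: 0.464388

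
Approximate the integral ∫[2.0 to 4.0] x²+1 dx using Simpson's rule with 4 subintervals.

f(x) = x²+1
a = 2.0, b = 4.0, n = 4
h = (b - a)/n = 0.500000

Simpson's rule: (h/3)[f(x₀) + 4f(x₁) + 2f(x₂) + ... + f(xₙ)]

x_0 = 2.0000, f(x_0) = 5.000000, coefficient = 1
x_1 = 2.5000, f(x_1) = 7.250000, coefficient = 4
x_2 = 3.0000, f(x_2) = 10.000000, coefficient = 2
x_3 = 3.5000, f(x_3) = 13.250000, coefficient = 4
x_4 = 4.0000, f(x_4) = 17.000000, coefficient = 1

I ≈ (0.500000/3) × 124.000000 = 20.666667
Exact value: 20.666667
Error: 0.000000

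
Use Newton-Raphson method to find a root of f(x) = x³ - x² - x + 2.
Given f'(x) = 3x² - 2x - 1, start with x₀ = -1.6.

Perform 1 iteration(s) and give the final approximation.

f(x) = x³ - x² - x + 2
f'(x) = 3x² - 2x - 1
x₀ = -1.6

Newton-Raphson formula: x_{n+1} = x_n - f(x_n)/f'(x_n)

Iteration 1:
  f(-1.600000) = -3.056000
  f'(-1.600000) = 9.880000
  x_1 = -1.600000 - (-3.056000)/9.880000 = -1.290688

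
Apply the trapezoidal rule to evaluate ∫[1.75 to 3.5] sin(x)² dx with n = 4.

f(x) = sin(x)²
a = 1.75, b = 3.5, n = 4
h = (b - a)/n = 0.437500

Trapezoidal rule: (h/2)[f(x₀) + 2f(x₁) + 2f(x₂) + ... + f(xₙ)]

x_0 = 1.7500, f(x_0) = 0.968228, coefficient = 1
x_1 = 2.1875, f(x_1) = 0.665512, coefficient = 2
x_2 = 2.6250, f(x_2) = 0.243957, coefficient = 2
x_3 = 3.0625, f(x_3) = 0.006243, coefficient = 2
x_4 = 3.5000, f(x_4) = 0.123049, coefficient = 1

I ≈ (0.437500/2) × 2.922701 = 0.639341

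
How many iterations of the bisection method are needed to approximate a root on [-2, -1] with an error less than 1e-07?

We need (b-a)/2^n ≤ 1e-07
(-1 - (-2))/2^n ≤ 1e-07
1/2^n ≤ 1e-07
2^n ≥ 10000000
n ≥ log₂(10000000) = 23.25
n ≥ 24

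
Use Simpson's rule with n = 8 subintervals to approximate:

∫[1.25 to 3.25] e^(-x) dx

f(x) = e^(-x)
a = 1.25, b = 3.25, n = 8
h = (b - a)/n = 0.250000

Simpson's rule: (h/3)[f(x₀) + 4f(x₁) + 2f(x₂) + ... + f(xₙ)]

x_0 = 1.2500, f(x_0) = 0.286505, coefficient = 1
x_1 = 1.5000, f(x_1) = 0.223130, coefficient = 4
x_2 = 1.7500, f(x_2) = 0.173774, coefficient = 2
x_3 = 2.0000, f(x_3) = 0.135335, coefficient = 4
x_4 = 2.2500, f(x_4) = 0.105399, coefficient = 2
x_5 = 2.5000, f(x_5) = 0.082085, coefficient = 4
x_6 = 2.7500, f(x_6) = 0.063928, coefficient = 2
x_7 = 3.0000, f(x_7) = 0.049787, coefficient = 4
x_8 = 3.2500, f(x_8) = 0.038774, coefficient = 1

I ≈ (0.250000/3) × 2.972831 = 0.247736
Exact value: 0.247731
Error: 0.000005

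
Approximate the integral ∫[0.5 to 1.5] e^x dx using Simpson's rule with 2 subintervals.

f(x) = e^x
a = 0.5, b = 1.5, n = 2
h = (b - a)/n = 0.500000

Simpson's rule: (h/3)[f(x₀) + 4f(x₁) + 2f(x₂) + ... + f(xₙ)]

x_0 = 0.5000, f(x_0) = 1.648721, coefficient = 1
x_1 = 1.0000, f(x_1) = 2.718282, coefficient = 4
x_2 = 1.5000, f(x_2) = 4.481689, coefficient = 1

I ≈ (0.500000/3) × 17.003538 = 2.833923
Exact value: 2.832968
Error: 0.000955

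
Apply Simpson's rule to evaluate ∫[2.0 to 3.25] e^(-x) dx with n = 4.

f(x) = e^(-x)
a = 2.0, b = 3.25, n = 4
h = (b - a)/n = 0.312500

Simpson's rule: (h/3)[f(x₀) + 4f(x₁) + 2f(x₂) + ... + f(xₙ)]

x_0 = 2.0000, f(x_0) = 0.135335, coefficient = 1
x_1 = 2.3125, f(x_1) = 0.099013, coefficient = 4
x_2 = 2.6250, f(x_2) = 0.072440, coefficient = 2
x_3 = 2.9375, f(x_3) = 0.052998, coefficient = 4
x_4 = 3.2500, f(x_4) = 0.038774, coefficient = 1

I ≈ (0.312500/3) × 0.927035 = 0.096566
Exact value: 0.096561
Error: 0.000005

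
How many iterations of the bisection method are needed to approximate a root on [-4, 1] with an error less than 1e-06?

We need (b-a)/2^n ≤ 1e-06
(1 - (-4))/2^n ≤ 1e-06
5/2^n ≤ 1e-06
2^n ≥ 5000000
n ≥ log₂(5000000) = 22.25
n ≥ 23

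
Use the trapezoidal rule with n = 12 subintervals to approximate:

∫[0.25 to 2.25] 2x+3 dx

f(x) = 2x+3
a = 0.25, b = 2.25, n = 12
h = (b - a)/n = 0.166667

Trapezoidal rule: (h/2)[f(x₀) + 2f(x₁) + 2f(x₂) + ... + f(xₙ)]

x_0 = 0.2500, f(x_0) = 3.500000, coefficient = 1
x_1 = 0.4167, f(x_1) = 3.833333, coefficient = 2
x_2 = 0.5833, f(x_2) = 4.166667, coefficient = 2
x_3 = 0.7500, f(x_3) = 4.500000, coefficient = 2
x_4 = 0.9167, f(x_4) = 4.833333, coefficient = 2
x_5 = 1.0833, f(x_5) = 5.166667, coefficient = 2
x_6 = 1.2500, f(x_6) = 5.500000, coefficient = 2
x_7 = 1.4167, f(x_7) = 5.833333, coefficient = 2
x_8 = 1.5833, f(x_8) = 6.166667, coefficient = 2
x_9 = 1.7500, f(x_9) = 6.500000, coefficient = 2
x_10 = 1.9167, f(x_10) = 6.833333, coefficient = 2
x_11 = 2.0833, f(x_11) = 7.166667, coefficient = 2
x_12 = 2.2500, f(x_12) = 7.500000, coefficient = 1

I ≈ (0.166667/2) × 132.000000 = 11.000000
Exact value: 11.000000
Error: 0.000000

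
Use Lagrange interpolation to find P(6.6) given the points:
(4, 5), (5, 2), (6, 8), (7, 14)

Lagrange interpolation formula:
P(x) = Σ yᵢ × Lᵢ(x)
where Lᵢ(x) = Π_{j≠i} (x - xⱼ)/(xᵢ - xⱼ)

L_0(6.6) = (6.6 - 5)/(4 - 5) × (6.6 - 6)/(4 - 6) × (6.6 - 7)/(4 - 7) = 0.064000
L_1(6.6) = (6.6 - 4)/(5 - 4) × (6.6 - 6)/(5 - 6) × (6.6 - 7)/(5 - 7) = -0.312000
L_2(6.6) = (6.6 - 4)/(6 - 4) × (6.6 - 5)/(6 - 5) × (6.6 - 7)/(6 - 7) = 0.832000
L_3(6.6) = (6.6 - 4)/(7 - 4) × (6.6 - 5)/(7 - 5) × (6.6 - 6)/(7 - 6) = 0.416000

P(6.6) = 5×L_0(6.6) + 2×L_1(6.6) + 8×L_2(6.6) + 14×L_3(6.6)
P(6.6) = 12.176000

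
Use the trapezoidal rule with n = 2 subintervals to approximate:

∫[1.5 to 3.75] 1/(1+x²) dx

f(x) = 1/(1+x²)
a = 1.5, b = 3.75, n = 2
h = (b - a)/n = 1.125000

Trapezoidal rule: (h/2)[f(x₀) + 2f(x₁) + 2f(x₂) + ... + f(xₙ)]

x_0 = 1.5000, f(x_0) = 0.307692, coefficient = 1
x_1 = 2.6250, f(x_1) = 0.126733, coefficient = 2
x_2 = 3.7500, f(x_2) = 0.066390, coefficient = 1

I ≈ (1.125000/2) × 0.627548 = 0.352996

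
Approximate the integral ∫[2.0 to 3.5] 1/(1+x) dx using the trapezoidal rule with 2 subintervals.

f(x) = 1/(1+x)
a = 2.0, b = 3.5, n = 2
h = (b - a)/n = 0.750000

Trapezoidal rule: (h/2)[f(x₀) + 2f(x₁) + 2f(x₂) + ... + f(xₙ)]

x_0 = 2.0000, f(x_0) = 0.333333, coefficient = 1
x_1 = 2.7500, f(x_1) = 0.266667, coefficient = 2
x_2 = 3.5000, f(x_2) = 0.222222, coefficient = 1

I ≈ (0.750000/2) × 1.088889 = 0.408333
Exact value: 0.405465
Error: 0.002868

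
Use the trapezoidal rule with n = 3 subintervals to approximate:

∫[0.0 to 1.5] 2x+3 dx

f(x) = 2x+3
a = 0.0, b = 1.5, n = 3
h = (b - a)/n = 0.500000

Trapezoidal rule: (h/2)[f(x₀) + 2f(x₁) + 2f(x₂) + ... + f(xₙ)]

x_0 = 0.0000, f(x_0) = 3.000000, coefficient = 1
x_1 = 0.5000, f(x_1) = 4.000000, coefficient = 2
x_2 = 1.0000, f(x_2) = 5.000000, coefficient = 2
x_3 = 1.5000, f(x_3) = 6.000000, coefficient = 1

I ≈ (0.500000/2) × 27.000000 = 6.750000
Exact value: 6.750000
Error: 0.000000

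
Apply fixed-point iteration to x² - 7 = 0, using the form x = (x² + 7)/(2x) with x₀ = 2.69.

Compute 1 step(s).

Equation: x² - 7 = 0
Fixed-point form: x = (x² + 7)/(2x)
x₀ = 2.69

x_1 = g(2.690000) = 2.646115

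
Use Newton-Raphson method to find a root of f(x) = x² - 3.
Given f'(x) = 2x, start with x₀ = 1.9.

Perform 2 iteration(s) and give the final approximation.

f(x) = x² - 3
f'(x) = 2x
x₀ = 1.9

Newton-Raphson formula: x_{n+1} = x_n - f(x_n)/f'(x_n)

Iteration 1:
  f(1.900000) = 0.610000
  f'(1.900000) = 3.800000
  x_1 = 1.900000 - 0.610000/3.800000 = 1.739474
Iteration 2:
  f(1.739474) = 0.025769
  f'(1.739474) = 3.478947
  x_2 = 1.739474 - 0.025769/3.478947 = 1.732067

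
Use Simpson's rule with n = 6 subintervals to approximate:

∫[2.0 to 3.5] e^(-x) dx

f(x) = e^(-x)
a = 2.0, b = 3.5, n = 6
h = (b - a)/n = 0.250000

Simpson's rule: (h/3)[f(x₀) + 4f(x₁) + 2f(x₂) + ... + f(xₙ)]

x_0 = 2.0000, f(x_0) = 0.135335, coefficient = 1
x_1 = 2.2500, f(x_1) = 0.105399, coefficient = 4
x_2 = 2.5000, f(x_2) = 0.082085, coefficient = 2
x_3 = 2.7500, f(x_3) = 0.063928, coefficient = 4
x_4 = 3.0000, f(x_4) = 0.049787, coefficient = 2
x_5 = 3.2500, f(x_5) = 0.038774, coefficient = 4
x_6 = 3.5000, f(x_6) = 0.030197, coefficient = 1

I ≈ (0.250000/3) × 1.261682 = 0.105140
Exact value: 0.105138
Error: 0.000002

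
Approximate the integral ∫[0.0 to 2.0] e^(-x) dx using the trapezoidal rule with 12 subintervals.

f(x) = e^(-x)
a = 0.0, b = 2.0, n = 12
h = (b - a)/n = 0.166667

Trapezoidal rule: (h/2)[f(x₀) + 2f(x₁) + 2f(x₂) + ... + f(xₙ)]

x_0 = 0.0000, f(x_0) = 1.000000, coefficient = 1
x_1 = 0.1667, f(x_1) = 0.846482, coefficient = 2
x_2 = 0.3333, f(x_2) = 0.716531, coefficient = 2
x_3 = 0.5000, f(x_3) = 0.606531, coefficient = 2
x_4 = 0.6667, f(x_4) = 0.513417, coefficient = 2
x_5 = 0.8333, f(x_5) = 0.434598, coefficient = 2
x_6 = 1.0000, f(x_6) = 0.367879, coefficient = 2
x_7 = 1.1667, f(x_7) = 0.311403, coefficient = 2
x_8 = 1.3333, f(x_8) = 0.263597, coefficient = 2
x_9 = 1.5000, f(x_9) = 0.223130, coefficient = 2
x_10 = 1.6667, f(x_10) = 0.188876, coefficient = 2
x_11 = 1.8333, f(x_11) = 0.159880, coefficient = 2
x_12 = 2.0000, f(x_12) = 0.135335, coefficient = 1

I ≈ (0.166667/2) × 10.399984 = 0.866665
Exact value: 0.864665
Error: 0.002001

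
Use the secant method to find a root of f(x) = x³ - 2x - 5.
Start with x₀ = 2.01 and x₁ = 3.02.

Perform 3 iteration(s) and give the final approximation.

f(x) = x³ - 2x - 5
x₀ = 2.01, x₁ = 3.02

Secant formula: x_{n+1} = x_n - f(x_n)(x_n - x_{n-1})/(f(x_n) - f(x_{n-1}))

Iteration 1:
  f(2.010000) = -0.899399
  f(3.020000) = 16.503608
  x_2 = 3.020000 - 16.503608×(3.020000 - 2.010000)/(16.503608 - (-0.899399))
       = 2.062197
Iteration 2:
  f(3.020000) = 16.503608
  f(2.062197) = -0.354574
  x_3 = 2.062197 - (-0.354574)×(2.062197 - 3.020000)/(-0.354574 - 16.503608)
       = 2.082343
Iteration 3:
  f(2.062197) = -0.354574
  f(2.082343) = -0.135333
  x_4 = 2.082343 - (-0.135333)×(2.082343 - 2.062197)/(-0.135333 - (-0.354574))
       = 2.094778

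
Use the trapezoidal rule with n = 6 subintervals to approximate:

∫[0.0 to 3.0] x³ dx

f(x) = x³
a = 0.0, b = 3.0, n = 6
h = (b - a)/n = 0.500000

Trapezoidal rule: (h/2)[f(x₀) + 2f(x₁) + 2f(x₂) + ... + f(xₙ)]

x_0 = 0.0000, f(x_0) = 0.000000, coefficient = 1
x_1 = 0.5000, f(x_1) = 0.125000, coefficient = 2
x_2 = 1.0000, f(x_2) = 1.000000, coefficient = 2
x_3 = 1.5000, f(x_3) = 3.375000, coefficient = 2
x_4 = 2.0000, f(x_4) = 8.000000, coefficient = 2
x_5 = 2.5000, f(x_5) = 15.625000, coefficient = 2
x_6 = 3.0000, f(x_6) = 27.000000, coefficient = 1

I ≈ (0.500000/2) × 83.250000 = 20.812500
Exact value: 20.250000
Error: 0.562500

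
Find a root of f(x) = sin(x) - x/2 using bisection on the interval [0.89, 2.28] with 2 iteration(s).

f(x) = sin(x) - x/2
Initial interval: [0.89, 2.28]

Iteration 1:
  c_1 = (0.890000 + 2.280000)/2 = 1.585000
  f(c_1) = f(1.585000) = 0.207399
  f(a) × f(c) ≥ 0, new interval: [1.585000, 2.280000]
Iteration 2:
  c_2 = (1.585000 + 2.280000)/2 = 1.932500
  f(c_2) = f(1.932500) = -0.030955
  f(a) × f(c) < 0, new interval: [1.585000, 1.932500]

After 2 iteration(s), the approximation is c_2 = 1.932500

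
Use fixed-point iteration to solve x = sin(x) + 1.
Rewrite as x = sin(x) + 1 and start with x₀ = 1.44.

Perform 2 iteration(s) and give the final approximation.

Equation: x = sin(x) + 1
Fixed-point form: x = sin(x) + 1
x₀ = 1.44

x_1 = g(1.440000) = 1.991458
x_2 = g(1.991458) = 1.912819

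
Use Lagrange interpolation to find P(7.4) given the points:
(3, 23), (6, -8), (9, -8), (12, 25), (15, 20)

Lagrange interpolation formula:
P(x) = Σ yᵢ × Lᵢ(x)
where Lᵢ(x) = Π_{j≠i} (x - xⱼ)/(xᵢ - xⱼ)

L_0(7.4) = (7.4 - 6)/(3 - 6) × (7.4 - 9)/(3 - 9) × (7.4 - 12)/(3 - 12) × (7.4 - 15)/(3 - 15) = -0.040283
L_1(7.4) = (7.4 - 3)/(6 - 3) × (7.4 - 9)/(6 - 9) × (7.4 - 12)/(6 - 12) × (7.4 - 15)/(6 - 15) = 0.506416
L_2(7.4) = (7.4 - 3)/(9 - 3) × (7.4 - 6)/(9 - 6) × (7.4 - 12)/(9 - 12) × (7.4 - 15)/(9 - 15) = 0.664672
L_3(7.4) = (7.4 - 3)/(12 - 3) × (7.4 - 6)/(12 - 6) × (7.4 - 9)/(12 - 9) × (7.4 - 15)/(12 - 15) = -0.154127
L_4(7.4) = (7.4 - 3)/(15 - 3) × (7.4 - 6)/(15 - 6) × (7.4 - 9)/(15 - 9) × (7.4 - 12)/(15 - 12) = 0.023322

P(7.4) = 23×L_0(7.4) + (-8)×L_1(7.4) + (-8)×L_2(7.4) + 25×L_3(7.4) + 20×L_4(7.4)
P(7.4) = -13.681949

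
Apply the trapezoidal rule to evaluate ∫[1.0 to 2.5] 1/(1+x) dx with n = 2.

f(x) = 1/(1+x)
a = 1.0, b = 2.5, n = 2
h = (b - a)/n = 0.750000

Trapezoidal rule: (h/2)[f(x₀) + 2f(x₁) + 2f(x₂) + ... + f(xₙ)]

x_0 = 1.0000, f(x_0) = 0.500000, coefficient = 1
x_1 = 1.7500, f(x_1) = 0.363636, coefficient = 2
x_2 = 2.5000, f(x_2) = 0.285714, coefficient = 1

I ≈ (0.750000/2) × 1.512987 = 0.567370
Exact value: 0.559616
Error: 0.007754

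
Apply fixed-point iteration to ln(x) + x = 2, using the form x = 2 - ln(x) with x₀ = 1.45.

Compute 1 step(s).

Equation: ln(x) + x = 2
Fixed-point form: x = 2 - ln(x)
x₀ = 1.45

x_1 = g(1.450000) = 1.628436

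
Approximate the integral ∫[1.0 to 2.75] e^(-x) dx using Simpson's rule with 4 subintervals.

f(x) = e^(-x)
a = 1.0, b = 2.75, n = 4
h = (b - a)/n = 0.437500

Simpson's rule: (h/3)[f(x₀) + 4f(x₁) + 2f(x₂) + ... + f(xₙ)]

x_0 = 1.0000, f(x_0) = 0.367879, coefficient = 1
x_1 = 1.4375, f(x_1) = 0.237521, coefficient = 4
x_2 = 1.8750, f(x_2) = 0.153355, coefficient = 2
x_3 = 2.3125, f(x_3) = 0.099013, coefficient = 4
x_4 = 2.7500, f(x_4) = 0.063928, coefficient = 1

I ≈ (0.437500/3) × 2.084654 = 0.304012
Exact value: 0.303952
Error: 0.000060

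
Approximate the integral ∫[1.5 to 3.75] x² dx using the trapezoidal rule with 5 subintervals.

f(x) = x²
a = 1.5, b = 3.75, n = 5
h = (b - a)/n = 0.450000

Trapezoidal rule: (h/2)[f(x₀) + 2f(x₁) + 2f(x₂) + ... + f(xₙ)]

x_0 = 1.5000, f(x_0) = 2.250000, coefficient = 1
x_1 = 1.9500, f(x_1) = 3.802500, coefficient = 2
x_2 = 2.4000, f(x_2) = 5.760000, coefficient = 2
x_3 = 2.8500, f(x_3) = 8.122500, coefficient = 2
x_4 = 3.3000, f(x_4) = 10.890000, coefficient = 2
x_5 = 3.7500, f(x_5) = 14.062500, coefficient = 1

I ≈ (0.450000/2) × 73.462500 = 16.529063
Exact value: 16.453125
Error: 0.075938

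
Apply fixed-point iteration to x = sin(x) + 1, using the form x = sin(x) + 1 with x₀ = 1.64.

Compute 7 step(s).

Equation: x = sin(x) + 1
Fixed-point form: x = sin(x) + 1
x₀ = 1.64

x_1 = g(1.640000) = 1.997606
x_2 = g(1.997606) = 1.910291
x_3 = g(1.910291) = 1.942923
x_4 = g(1.942923) = 1.931556
x_5 = g(1.931556) = 1.935629
x_6 = g(1.935629) = 1.934184
x_7 = g(1.934184) = 1.934698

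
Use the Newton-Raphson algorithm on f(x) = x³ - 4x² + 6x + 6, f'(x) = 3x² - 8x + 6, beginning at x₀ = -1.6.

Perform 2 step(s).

f(x) = x³ - 4x² + 6x + 6
f'(x) = 3x² - 8x + 6
x₀ = -1.6

Newton-Raphson formula: x_{n+1} = x_n - f(x_n)/f'(x_n)

Iteration 1:
  f(-1.600000) = -17.936000
  f'(-1.600000) = 26.480000
  x_1 = -1.600000 - (-17.936000)/26.480000 = -0.922659
Iteration 2:
  f(-0.922659) = -3.726606
  f'(-0.922659) = 15.935166
  x_2 = -0.922659 - (-3.726606)/15.935166 = -0.688798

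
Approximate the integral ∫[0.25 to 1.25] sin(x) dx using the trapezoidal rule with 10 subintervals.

f(x) = sin(x)
a = 0.25, b = 1.25, n = 10
h = (b - a)/n = 0.100000

Trapezoidal rule: (h/2)[f(x₀) + 2f(x₁) + 2f(x₂) + ... + f(xₙ)]

x_0 = 0.2500, f(x_0) = 0.247404, coefficient = 1
x_1 = 0.3500, f(x_1) = 0.342898, coefficient = 2
x_2 = 0.4500, f(x_2) = 0.434966, coefficient = 2
x_3 = 0.5500, f(x_3) = 0.522687, coefficient = 2
x_4 = 0.6500, f(x_4) = 0.605186, coefficient = 2
x_5 = 0.7500, f(x_5) = 0.681639, coefficient = 2
x_6 = 0.8500, f(x_6) = 0.751280, coefficient = 2
x_7 = 0.9500, f(x_7) = 0.813416, coefficient = 2
x_8 = 1.0500, f(x_8) = 0.867423, coefficient = 2
x_9 = 1.1500, f(x_9) = 0.912764, coefficient = 2
x_10 = 1.2500, f(x_10) = 0.948985, coefficient = 1

I ≈ (0.100000/2) × 13.060906 = 0.653045
Exact value: 0.653590
Error: 0.000545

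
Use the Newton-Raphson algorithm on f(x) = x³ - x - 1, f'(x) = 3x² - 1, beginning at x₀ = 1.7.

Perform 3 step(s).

f(x) = x³ - x - 1
f'(x) = 3x² - 1
x₀ = 1.7

Newton-Raphson formula: x_{n+1} = x_n - f(x_n)/f'(x_n)

Iteration 1:
  f(1.700000) = 2.213000
  f'(1.700000) = 7.670000
  x_1 = 1.700000 - 2.213000/7.670000 = 1.411473
Iteration 2:
  f(1.411473) = 0.400544
  f'(1.411473) = 4.976770
  x_2 = 1.411473 - 0.400544/4.976770 = 1.330991
Iteration 3:
  f(1.330991) = 0.026907
  f'(1.330991) = 4.314608
  x_3 = 1.330991 - 0.026907/4.314608 = 1.324754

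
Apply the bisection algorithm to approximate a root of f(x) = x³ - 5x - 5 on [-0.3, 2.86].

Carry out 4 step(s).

f(x) = x³ - 5x - 5
Initial interval: [-0.3, 2.86]

Iteration 1:
  c_1 = (-0.300000 + 2.860000)/2 = 1.280000
  f(c_1) = f(1.280000) = -9.302848
  f(a) × f(c) ≥ 0, new interval: [1.280000, 2.860000]
Iteration 2:
  c_2 = (1.280000 + 2.860000)/2 = 2.070000
  f(c_2) = f(2.070000) = -6.480257
  f(a) × f(c) ≥ 0, new interval: [2.070000, 2.860000]
Iteration 3:
  c_3 = (2.070000 + 2.860000)/2 = 2.465000
  f(c_3) = f(2.465000) = -2.347105
  f(a) × f(c) ≥ 0, new interval: [2.465000, 2.860000]
Iteration 4:
  c_4 = (2.465000 + 2.860000)/2 = 2.662500
  f(c_4) = f(2.662500) = 0.561713
  f(a) × f(c) < 0, new interval: [2.465000, 2.662500]

After 4 iteration(s), the approximation is c_4 = 2.662500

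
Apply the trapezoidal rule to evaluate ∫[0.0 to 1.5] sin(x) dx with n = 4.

f(x) = sin(x)
a = 0.0, b = 1.5, n = 4
h = (b - a)/n = 0.375000

Trapezoidal rule: (h/2)[f(x₀) + 2f(x₁) + 2f(x₂) + ... + f(xₙ)]

x_0 = 0.0000, f(x_0) = 0.000000, coefficient = 1
x_1 = 0.3750, f(x_1) = 0.366273, coefficient = 2
x_2 = 0.7500, f(x_2) = 0.681639, coefficient = 2
x_3 = 1.1250, f(x_3) = 0.902268, coefficient = 2
x_4 = 1.5000, f(x_4) = 0.997495, coefficient = 1

I ≈ (0.375000/2) × 4.897853 = 0.918347
Exact value: 0.929263
Error: 0.010915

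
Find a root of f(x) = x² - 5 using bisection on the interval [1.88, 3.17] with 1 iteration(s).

f(x) = x² - 5
Initial interval: [1.88, 3.17]

Iteration 1:
  c_1 = (1.880000 + 3.170000)/2 = 2.525000
  f(c_1) = f(2.525000) = 1.375625
  f(a) × f(c) < 0, new interval: [1.880000, 2.525000]

After 1 iteration(s), the approximation is c_1 = 2.525000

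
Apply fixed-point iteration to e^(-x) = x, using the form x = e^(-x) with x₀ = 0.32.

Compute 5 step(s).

Equation: e^(-x) = x
Fixed-point form: x = e^(-x)
x₀ = 0.32

x_1 = g(0.320000) = 0.726149
x_2 = g(0.726149) = 0.483768
x_3 = g(0.483768) = 0.616456
x_4 = g(0.616456) = 0.539854
x_5 = g(0.539854) = 0.582833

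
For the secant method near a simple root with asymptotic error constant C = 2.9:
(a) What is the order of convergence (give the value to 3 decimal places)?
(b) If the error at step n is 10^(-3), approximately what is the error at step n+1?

(a) Secant method has superlinear convergence with order φ = (1+√5)/2 ≈ 1.618.
    This means |e_{n+1}| ≈ C|e_n|^1.618.

(b) With |e_n| = 10^(-3) and C = 2.9:
    |e_{n+1}| ≈ 2.9 × (10^(-3))^1.618 = 2.9 × 10^(-4.85)

(a) ≈ 1.618 (golden ratio); (b) |e_{n+1}| ≈ 4.058e-05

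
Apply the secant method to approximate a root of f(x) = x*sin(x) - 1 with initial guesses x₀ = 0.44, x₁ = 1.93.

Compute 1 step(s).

f(x) = x*sin(x) - 1
x₀ = 0.44, x₁ = 1.93

Secant formula: x_{n+1} = x_n - f(x_n)(x_n - x_{n-1})/(f(x_n) - f(x_{n-1}))

Iteration 1:
  f(0.440000) = -0.812587
  f(1.930000) = 0.806822
  x_2 = 1.930000 - 0.806822×(1.930000 - 0.440000)/(0.806822 - (-0.812587))
       = 1.187652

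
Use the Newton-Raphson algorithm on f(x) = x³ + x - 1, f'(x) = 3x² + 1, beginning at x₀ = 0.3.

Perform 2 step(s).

f(x) = x³ + x - 1
f'(x) = 3x² + 1
x₀ = 0.3

Newton-Raphson formula: x_{n+1} = x_n - f(x_n)/f'(x_n)

Iteration 1:
  f(0.300000) = -0.673000
  f'(0.300000) = 1.270000
  x_1 = 0.300000 - (-0.673000)/1.270000 = 0.829921
Iteration 2:
  f(0.829921) = 0.401546
  f'(0.829921) = 3.066308
  x_2 = 0.829921 - 0.401546/3.066308 = 0.698967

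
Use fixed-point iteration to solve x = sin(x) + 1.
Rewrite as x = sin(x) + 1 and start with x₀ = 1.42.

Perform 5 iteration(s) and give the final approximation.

Equation: x = sin(x) + 1
Fixed-point form: x = sin(x) + 1
x₀ = 1.42

x_1 = g(1.420000) = 1.988652
x_2 = g(1.988652) = 1.913961
x_3 = g(1.913961) = 1.941694
x_4 = g(1.941694) = 1.932002
x_5 = g(1.932002) = 1.935471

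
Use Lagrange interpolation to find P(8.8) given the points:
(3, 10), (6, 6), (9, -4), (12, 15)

Lagrange interpolation formula:
P(x) = Σ yᵢ × Lᵢ(x)
where Lᵢ(x) = Π_{j≠i} (x - xⱼ)/(xᵢ - xⱼ)

L_0(8.8) = (8.8 - 6)/(3 - 6) × (8.8 - 9)/(3 - 9) × (8.8 - 12)/(3 - 12) = -0.011062
L_1(8.8) = (8.8 - 3)/(6 - 3) × (8.8 - 9)/(6 - 9) × (8.8 - 12)/(6 - 12) = 0.068741
L_2(8.8) = (8.8 - 3)/(9 - 3) × (8.8 - 6)/(9 - 6) × (8.8 - 12)/(9 - 12) = 0.962370
L_3(8.8) = (8.8 - 3)/(12 - 3) × (8.8 - 6)/(12 - 6) × (8.8 - 9)/(12 - 9) = -0.020049

P(8.8) = 10×L_0(8.8) + 6×L_1(8.8) + (-4)×L_2(8.8) + 15×L_3(8.8)
P(8.8) = -3.848395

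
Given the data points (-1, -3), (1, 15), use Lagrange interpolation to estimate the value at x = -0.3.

Lagrange interpolation formula:
P(x) = Σ yᵢ × Lᵢ(x)
where Lᵢ(x) = Π_{j≠i} (x - xⱼ)/(xᵢ - xⱼ)

L_0(-0.3) = (-0.3 - 1)/(-1 - 1) = 0.650000
L_1(-0.3) = (-0.3 - (-1))/(1 - (-1)) = 0.350000

P(-0.3) = (-3)×L_0(-0.3) + 15×L_1(-0.3)
P(-0.3) = 3.300000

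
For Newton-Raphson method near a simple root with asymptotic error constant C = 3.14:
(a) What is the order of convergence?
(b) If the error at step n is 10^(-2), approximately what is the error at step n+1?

(a) Newton-Raphson has quadratic (order 2) convergence near simple roots.
    This means |e_{n+1}| ≈ C|e_n|².

(b) With |e_n| = 10^(-2) and C = 3.14:
    |e_{n+1}| ≈ 3.14 × (10^(-2))² = 3.14 × 10^(-4)

(a) 2 (quadratic); (b) |e_{n+1}| ≈ 3.140e-04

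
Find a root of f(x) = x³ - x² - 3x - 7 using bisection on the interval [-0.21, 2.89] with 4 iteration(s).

f(x) = x³ - x² - 3x - 7
Initial interval: [-0.21, 2.89]

Iteration 1:
  c_1 = (-0.210000 + 2.890000)/2 = 1.340000
  f(c_1) = f(1.340000) = -10.409496
  f(a) × f(c) ≥ 0, new interval: [1.340000, 2.890000]
Iteration 2:
  c_2 = (1.340000 + 2.890000)/2 = 2.115000
  f(c_2) = f(2.115000) = -8.357354
  f(a) × f(c) ≥ 0, new interval: [2.115000, 2.890000]
Iteration 3:
  c_3 = (2.115000 + 2.890000)/2 = 2.502500
  f(c_3) = f(2.502500) = -5.098084
  f(a) × f(c) ≥ 0, new interval: [2.502500, 2.890000]
Iteration 4:
  c_4 = (2.502500 + 2.890000)/2 = 2.696250
  f(c_4) = f(2.696250) = -2.757413
  f(a) × f(c) ≥ 0, new interval: [2.696250, 2.890000]

After 4 iteration(s), the approximation is c_4 = 2.696250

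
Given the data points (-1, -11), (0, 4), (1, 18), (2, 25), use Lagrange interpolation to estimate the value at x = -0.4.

Lagrange interpolation formula:
P(x) = Σ yᵢ × Lᵢ(x)
where Lᵢ(x) = Π_{j≠i} (x - xⱼ)/(xᵢ - xⱼ)

L_0(-0.4) = (-0.4 - 0)/(-1 - 0) × (-0.4 - 1)/(-1 - 1) × (-0.4 - 2)/(-1 - 2) = 0.224000
L_1(-0.4) = (-0.4 - (-1))/(0 - (-1)) × (-0.4 - 1)/(0 - 1) × (-0.4 - 2)/(0 - 2) = 1.008000
L_2(-0.4) = (-0.4 - (-1))/(1 - (-1)) × (-0.4 - 0)/(1 - 0) × (-0.4 - 2)/(1 - 2) = -0.288000
L_3(-0.4) = (-0.4 - (-1))/(2 - (-1)) × (-0.4 - 0)/(2 - 0) × (-0.4 - 1)/(2 - 1) = 0.056000

P(-0.4) = (-11)×L_0(-0.4) + 4×L_1(-0.4) + 18×L_2(-0.4) + 25×L_3(-0.4)
P(-0.4) = -2.216000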